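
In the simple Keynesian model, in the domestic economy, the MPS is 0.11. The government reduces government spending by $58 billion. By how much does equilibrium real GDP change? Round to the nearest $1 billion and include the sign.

MPC = 1 − MPS = 1 − 0.11 = 0.89.
Expenditure multiplier = 1/(1 − MPC) = 1/(1 − 0.89) = 1/0.11 ≈ 9.091.
ΔY = k × ΔG = (−$58 billion) / 0.11 ≈ −$527 billion.

−$527 billion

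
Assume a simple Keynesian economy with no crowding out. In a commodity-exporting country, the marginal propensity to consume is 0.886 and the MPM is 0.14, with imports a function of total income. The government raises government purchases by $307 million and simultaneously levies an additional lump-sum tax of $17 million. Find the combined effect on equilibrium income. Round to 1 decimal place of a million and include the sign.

+$1,149.4 million

Expenditure multiplier = 1/(1 − c + m) = 1/(1 − 0.886 + 0.14) = 1/0.254 ≈ 3.937.
ΔG contributes k·ΔG = (+$307 million) / 0.254 ≈ +$1,208.7 million.
ΔT of +$17 million changes first-round spending by −c·ΔT = −$15.062 million, contributing k·(−c·ΔT) = (−$15.062 million) / 0.254 ≈ −$59.3 million.
Net ΔY = k(ΔG − c·ΔT) = (+$291.938 million) / 0.254 ≈ +$1,149.4 million.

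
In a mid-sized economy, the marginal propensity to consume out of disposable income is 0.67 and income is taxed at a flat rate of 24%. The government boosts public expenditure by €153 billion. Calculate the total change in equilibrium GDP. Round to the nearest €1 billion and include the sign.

+€312 billion

Expenditure multiplier = 1/(1 − c(1−t)) = 1/(1 − 0.67×0.76) = 1/0.4908 ≈ 2.037.
ΔY = k × ΔG = (+€153 billion) / 0.4908 ≈ +€312 billion.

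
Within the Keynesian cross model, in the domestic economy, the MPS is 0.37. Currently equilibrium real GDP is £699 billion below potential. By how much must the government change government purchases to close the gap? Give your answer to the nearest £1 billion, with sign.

+£259 billion

MPC = 1 − MPS = 1 − 0.37 = 0.63.
Spending multiplier = 1/(1 − MPC) = 1/(1 − 0.63) = 1/0.37 ≈ 2.703.
Need ΔY = +£699 billion, so ΔG = ΔY/k = (+£699 billion) × 0.37 ≈ +£259 billion.
The government should increase government purchases by £259 billion.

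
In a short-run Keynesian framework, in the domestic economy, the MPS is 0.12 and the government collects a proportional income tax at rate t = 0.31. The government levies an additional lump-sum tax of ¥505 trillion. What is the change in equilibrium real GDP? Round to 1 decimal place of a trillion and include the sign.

MPC = 1 − MPS = 1 − 0.12 = 0.88.
A lump-sum tax change of +¥505 trillion shifts disposable income by −¥505 trillion; first-round consumption changes by −c × ΔT = −0.88 × (+¥505 trillion) = −¥444.4 trillion.
Expenditure multiplier = 1/(1 − c(1−t)) = 1/(1 − 0.88×0.69) = 1/0.3928 ≈ 2.546.
The tax multiplier is −c × k ≈ −2.24, so ΔY = k × (−c·ΔT) = (−¥444.4 trillion) / 0.3928 ≈ −¥1,131.4 trillion.

−¥1,131.4 trillion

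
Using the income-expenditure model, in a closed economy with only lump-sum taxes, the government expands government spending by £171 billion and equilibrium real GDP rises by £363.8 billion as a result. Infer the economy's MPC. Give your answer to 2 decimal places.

Implied spending multiplier k = ΔY/ΔG = 363.8/171 ≈ 2.1275.
Since k = 1/(1 − MPC), MPC = 1 − 1/k = 1 − ΔG/ΔY = 1 − 171/363.8 ≈ 0.53.

0.53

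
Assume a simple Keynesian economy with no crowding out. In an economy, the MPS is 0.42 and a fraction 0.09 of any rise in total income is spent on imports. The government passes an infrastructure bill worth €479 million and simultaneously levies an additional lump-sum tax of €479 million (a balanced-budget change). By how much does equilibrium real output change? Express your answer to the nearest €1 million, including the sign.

+€394 million

MPC = 1 − MPS = 1 − 0.42 = 0.58.
Expenditure multiplier = 1/(1 − c + m) = 1/(1 − 0.58 + 0.09) = 1/0.51 ≈ 1.961.
ΔG contributes k·ΔG = (+€479 million) / 0.51 ≈ +€939.2 million.
ΔT of +€479 million changes first-round spending by −c·ΔT = −€277.82 million, contributing k·(−c·ΔT) = (−€277.82 million) / 0.51 ≈ −€544.7 million.
Net ΔY = k(ΔG − c·ΔT) = (+€201.18 million) / 0.51 ≈ +€394 million.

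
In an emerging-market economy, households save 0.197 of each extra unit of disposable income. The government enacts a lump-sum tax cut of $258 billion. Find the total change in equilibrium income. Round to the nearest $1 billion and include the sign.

MPC = 1 − MPS = 1 − 0.197 = 0.803.
A lump-sum tax change of −$258 billion shifts disposable income by +$258 billion; first-round consumption changes by −c × ΔT = −0.803 × (−$258 billion) = +$207.174 billion.
Expenditure multiplier = 1/(1 − MPC) = 1/(1 − 0.803) = 1/0.197 ≈ 5.076.
The tax multiplier is −c × k ≈ −4.076, so ΔY = k × (−c·ΔT) = (+$207.174 billion) / 0.197 ≈ +$1,052 billion.

+$1,052 billion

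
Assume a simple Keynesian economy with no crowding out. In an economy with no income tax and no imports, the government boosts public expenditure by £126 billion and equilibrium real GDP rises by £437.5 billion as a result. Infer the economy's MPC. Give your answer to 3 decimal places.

Implied spending multiplier k = ΔY/ΔG = 437.5/126 ≈ 3.4722.
Since k = 1/(1 − MPC), MPC = 1 − 1/k = 1 − ΔG/ΔY = 1 − 126/437.5 = 0.712.

0.712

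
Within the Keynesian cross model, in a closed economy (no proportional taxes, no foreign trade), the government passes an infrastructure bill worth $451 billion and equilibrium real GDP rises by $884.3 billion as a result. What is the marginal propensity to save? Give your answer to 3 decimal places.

Implied spending multiplier k = ΔY/ΔG = 884.3/451 ≈ 1.9608.
Since k = 1/(1 − MPC), MPC = 1 − 1/k = 1 − ΔG/ΔY = 1 − 451/884.3 ≈ 0.490.
MPS = 1 − MPC = 0.510.

0.510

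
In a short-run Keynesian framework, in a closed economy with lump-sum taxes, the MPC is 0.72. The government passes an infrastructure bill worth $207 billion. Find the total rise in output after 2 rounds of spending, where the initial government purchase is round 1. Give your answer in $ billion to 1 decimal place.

$356.0 billion

Round 1 adds ΔG = $207 billion; each later round is MPC = 0.72 times the previous.
After 2 rounds: 207 + 149.04 = ΔG·(1 − c^2)/(1 − c) = 207 × (1 − 0.5184)/0.28 ≈ $356 billion.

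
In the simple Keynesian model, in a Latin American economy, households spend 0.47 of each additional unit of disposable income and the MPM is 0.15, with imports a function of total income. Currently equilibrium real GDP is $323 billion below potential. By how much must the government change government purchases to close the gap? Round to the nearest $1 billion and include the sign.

+$220 billion

Spending multiplier = 1/(1 − c + m) = 1/(1 − 0.47 + 0.15) = 1/0.68 ≈ 1.471.
Need ΔY = +$323 billion, so ΔG = ΔY/k = (+$323 billion) × 0.68 ≈ +$220 billion.
The government should increase government purchases by $220 billion.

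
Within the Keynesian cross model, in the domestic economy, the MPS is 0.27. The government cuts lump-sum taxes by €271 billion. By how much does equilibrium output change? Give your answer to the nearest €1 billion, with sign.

MPC = 1 − MPS = 1 − 0.27 = 0.73.
A lump-sum tax change of −€271 billion shifts disposable income by +€271 billion; first-round consumption changes by −c × ΔT = −0.73 × (−€271 billion) = +€197.83 billion.
Expenditure multiplier = 1/(1 − MPC) = 1/(1 − 0.73) = 1/0.27 ≈ 3.704.
The tax multiplier is −c × k ≈ −2.704, so ΔY = k × (−c·ΔT) = (+€197.83 billion) / 0.27 ≈ +€733 billion.

+€733 billion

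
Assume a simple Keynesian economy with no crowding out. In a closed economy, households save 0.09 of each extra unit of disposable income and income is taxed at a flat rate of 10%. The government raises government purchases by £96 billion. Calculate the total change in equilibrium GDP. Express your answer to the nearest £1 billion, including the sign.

MPC = 1 − MPS = 1 − 0.09 = 0.91.
Expenditure multiplier = 1/(1 − c(1−t)) = 1/(1 − 0.91×0.9) = 1/0.181 ≈ 5.525.
ΔY = k × ΔG = (+£96 billion) / 0.181 ≈ +£530 billion.

+£530 billion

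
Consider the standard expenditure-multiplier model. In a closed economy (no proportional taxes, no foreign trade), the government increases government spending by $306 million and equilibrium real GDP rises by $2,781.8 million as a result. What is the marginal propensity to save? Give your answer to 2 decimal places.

0.11

Implied spending multiplier k = ΔY/ΔG = 2,781.8/306 ≈ 9.0908.
Since k = 1/(1 − MPC), MPC = 1 − 1/k = 1 − ΔG/ΔY = 1 − 306/2,781.8 ≈ 0.89.
MPS = 1 − MPC = 0.11.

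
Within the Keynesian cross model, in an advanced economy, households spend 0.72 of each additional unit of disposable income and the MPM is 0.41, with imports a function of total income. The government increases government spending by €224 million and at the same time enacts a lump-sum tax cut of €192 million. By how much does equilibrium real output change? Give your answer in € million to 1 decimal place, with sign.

+€525.0 million

Expenditure multiplier = 1/(1 − c + m) = 1/(1 − 0.72 + 0.41) = 1/0.69 ≈ 1.449.
ΔG contributes k·ΔG = (+€224 million) / 0.69 ≈ +€324.6 million.
ΔT of −€192 million changes first-round spending by −c·ΔT = +€138.24 million, contributing k·(−c·ΔT) = (+€138.24 million) / 0.69 ≈ +€200.3 million.
Net ΔY = k(ΔG − c·ΔT) = (+€362.24 million) / 0.69 ≈ +€525 million.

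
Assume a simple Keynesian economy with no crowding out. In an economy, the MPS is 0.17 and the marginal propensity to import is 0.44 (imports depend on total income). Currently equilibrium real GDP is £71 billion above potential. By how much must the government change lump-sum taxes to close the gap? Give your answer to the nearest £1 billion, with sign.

+£52 billion

MPC = 1 − MPS = 1 − 0.17 = 0.83.
Spending multiplier = 1/(1 − c + m) = 1/(1 − 0.83 + 0.44) = 1/0.61 ≈ 1.639.
Tax multiplier = −c·k = −0.83/0.61 ≈ −1.361. Need ΔY = −£71 billion, so ΔT = ΔY/(−c·k) = −(−£71 billion) × 0.61 / 0.83 ≈ +£52 billion.
The government should raise lump-sum taxes by £52 billion.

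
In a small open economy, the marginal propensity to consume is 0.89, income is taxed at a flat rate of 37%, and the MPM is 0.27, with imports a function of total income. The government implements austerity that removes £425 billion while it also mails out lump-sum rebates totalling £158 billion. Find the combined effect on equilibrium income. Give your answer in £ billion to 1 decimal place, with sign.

Expenditure multiplier = 1/(1 − c(1−t) + m) = 1/(1 − 0.89×0.63 + 0.27) = 1/0.7093 ≈ 1.41.
ΔG contributes k·ΔG = (−£425 billion) / 0.7093 ≈ −£599.2 billion.
ΔT of −£158 billion changes first-round spending by −c·ΔT = +£140.62 billion, contributing k·(−c·ΔT) = (+£140.62 billion) / 0.7093 ≈ +£198.3 billion.
Net ΔY = k(ΔG − c·ΔT) = (−£284.38 billion) / 0.7093 ≈ −£400.9 billion.

−£400.9 billion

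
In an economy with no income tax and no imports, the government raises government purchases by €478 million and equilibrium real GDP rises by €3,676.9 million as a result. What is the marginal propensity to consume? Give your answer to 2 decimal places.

0.87

Implied spending multiplier k = ΔY/ΔG = 3,676.9/478 ≈ 7.6923.
Since k = 1/(1 − MPC), MPC = 1 − 1/k = 1 − ΔG/ΔY = 1 − 478/3,676.9 ≈ 0.87.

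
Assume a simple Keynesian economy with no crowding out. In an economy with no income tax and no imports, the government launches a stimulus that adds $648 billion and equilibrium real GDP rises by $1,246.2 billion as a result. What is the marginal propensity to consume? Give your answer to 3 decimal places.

Implied spending multiplier k = ΔY/ΔG = 1,246.2/648 ≈ 1.9231.
Since k = 1/(1 − MPC), MPC = 1 − 1/k = 1 − ΔG/ΔY = 1 − 648/1,246.2 ≈ 0.480.

0.480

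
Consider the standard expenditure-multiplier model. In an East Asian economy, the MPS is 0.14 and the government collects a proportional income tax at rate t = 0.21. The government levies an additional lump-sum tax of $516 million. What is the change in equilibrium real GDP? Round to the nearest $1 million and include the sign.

−$1,384 million

MPC = 1 − MPS = 1 − 0.14 = 0.86.
A lump-sum tax change of +$516 million shifts disposable income by −$516 million; first-round consumption changes by −c × ΔT = −0.86 × (+$516 million) = −$443.76 million.
Expenditure multiplier = 1/(1 − c(1−t)) = 1/(1 − 0.86×0.79) = 1/0.3206 ≈ 3.119.
The tax multiplier is −c × k ≈ −2.682, so ΔY = k × (−c·ΔT) = (−$443.76 million) / 0.3206 ≈ −$1,384 million.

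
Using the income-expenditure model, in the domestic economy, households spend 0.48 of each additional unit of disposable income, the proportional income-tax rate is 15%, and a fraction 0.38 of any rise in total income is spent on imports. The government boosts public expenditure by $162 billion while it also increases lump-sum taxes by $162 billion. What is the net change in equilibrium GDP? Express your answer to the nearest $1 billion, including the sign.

+$87 billion

Expenditure multiplier = 1/(1 − c(1−t) + m) = 1/(1 − 0.48×0.85 + 0.38) = 1/0.972 ≈ 1.029.
ΔG contributes k·ΔG = (+$162 billion) / 0.972 ≈ +$166.7 billion.
ΔT of +$162 billion changes first-round spending by −c·ΔT = −$77.76 billion, contributing k·(−c·ΔT) = (−$77.76 billion) / 0.972 = −$80 billion.
Net ΔY = k(ΔG − c·ΔT) = (+$84.24 billion) / 0.972 ≈ +$87 billion.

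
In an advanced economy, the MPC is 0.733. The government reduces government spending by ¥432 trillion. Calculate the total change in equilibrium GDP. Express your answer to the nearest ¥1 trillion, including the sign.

−¥1,618 trillion

Spending multiplier = 1/(1 − MPC) = 1/(1 − 0.733) = 1/0.267 ≈ 3.745.
ΔY = k × ΔG = (−¥432 trillion) / 0.267 ≈ −¥1,618 trillion.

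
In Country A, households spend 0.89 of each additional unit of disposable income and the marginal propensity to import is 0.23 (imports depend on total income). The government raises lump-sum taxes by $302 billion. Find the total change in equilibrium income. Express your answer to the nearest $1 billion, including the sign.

A lump-sum tax change of +$302 billion shifts disposable income by −$302 billion; first-round consumption changes by −c × ΔT = −0.89 × (+$302 billion) = −$268.78 billion.
Expenditure multiplier = 1/(1 − c + m) = 1/(1 − 0.89 + 0.23) = 1/0.34 ≈ 2.941.
The tax multiplier is −c × k ≈ −2.618, so ΔY = k × (−c·ΔT) = (−$268.78 billion) / 0.34 ≈ −$791 billion.

−$791 billion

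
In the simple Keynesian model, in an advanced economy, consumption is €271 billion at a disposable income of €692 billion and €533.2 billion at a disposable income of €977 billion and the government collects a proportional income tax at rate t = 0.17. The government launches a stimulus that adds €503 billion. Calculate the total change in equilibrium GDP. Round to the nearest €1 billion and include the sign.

+€2,128 billion

MPC = ΔC/ΔYd = (533.2 − 271)/(977 − 692) = 262.2/285 = 0.92.
Spending multiplier = 1/(1 − c(1−t)) = 1/(1 − 0.92×0.83) = 1/0.2364 ≈ 4.23.
ΔY = k × ΔG = (+€503 billion) / 0.2364 ≈ +€2,128 billion.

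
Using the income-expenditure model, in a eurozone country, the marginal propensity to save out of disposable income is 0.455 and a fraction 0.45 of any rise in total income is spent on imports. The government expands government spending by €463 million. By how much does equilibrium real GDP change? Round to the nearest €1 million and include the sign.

MPC = 1 − MPS = 1 − 0.455 = 0.545.
Spending multiplier = 1/(1 − c + m) = 1/(1 − 0.545 + 0.45) = 1/0.905 ≈ 1.105.
ΔY = k × ΔG = (+€463 million) / 0.905 ≈ +€512 million.

+€512 million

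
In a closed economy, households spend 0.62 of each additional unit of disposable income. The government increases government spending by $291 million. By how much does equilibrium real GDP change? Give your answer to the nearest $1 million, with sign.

+$766 million

Expenditure multiplier = 1/(1 − MPC) = 1/(1 − 0.62) = 1/0.38 ≈ 2.632.
ΔY = k × ΔG = (+$291 million) / 0.38 ≈ +$766 million.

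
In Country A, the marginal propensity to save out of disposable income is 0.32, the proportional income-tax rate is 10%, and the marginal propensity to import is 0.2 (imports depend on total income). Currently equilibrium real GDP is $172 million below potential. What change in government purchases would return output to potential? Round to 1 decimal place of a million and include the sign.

MPC = 1 − MPS = 1 − 0.32 = 0.68.
Spending multiplier = 1/(1 − c(1−t) + m) = 1/(1 − 0.68×0.9 + 0.2) = 1/0.588 ≈ 1.701.
Need ΔY = +$172 million, so ΔG = ΔY/k = (+$172 million) × 0.588 ≈ +$101.1 million.
The government should increase government purchases by $101.1 million.

+$101.1 million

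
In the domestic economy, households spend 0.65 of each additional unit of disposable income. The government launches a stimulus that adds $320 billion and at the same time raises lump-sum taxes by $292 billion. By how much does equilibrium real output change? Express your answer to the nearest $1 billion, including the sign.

Expenditure multiplier = 1/(1 − MPC) = 1/(1 − 0.65) = 1/0.35 ≈ 2.857.
ΔG contributes k·ΔG = (+$320 billion) / 0.35 ≈ +$914.3 billion.
ΔT of +$292 billion changes first-round spending by −c·ΔT = −$189.8 billion, contributing k·(−c·ΔT) = (−$189.8 billion) / 0.35 ≈ −$542.3 billion.
Net ΔY = k(ΔG − c·ΔT) = (+$130.2 billion) / 0.35 = +$372 billion.

+$372 billion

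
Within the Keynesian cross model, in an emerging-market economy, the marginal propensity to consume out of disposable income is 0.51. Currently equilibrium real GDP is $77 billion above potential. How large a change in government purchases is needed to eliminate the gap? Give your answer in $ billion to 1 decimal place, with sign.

Spending multiplier = 1/(1 − MPC) = 1/(1 − 0.51) = 1/0.49 ≈ 2.041.
Need ΔY = −$77 billion, so ΔG = ΔY/k = (−$77 billion) × 0.49 ≈ −$37.7 billion.
The government should cut government purchases by $37.7 billion.

−$37.7 billion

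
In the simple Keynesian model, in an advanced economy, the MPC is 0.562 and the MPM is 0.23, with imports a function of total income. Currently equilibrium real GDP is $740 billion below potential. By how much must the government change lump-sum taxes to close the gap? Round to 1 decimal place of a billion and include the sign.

−$879.6 billion

Spending multiplier = 1/(1 − c + m) = 1/(1 − 0.562 + 0.23) = 1/0.668 ≈ 1.497.
Tax multiplier = −c·k = −0.562/0.668 ≈ −0.841. Need ΔY = +$740 billion, so ΔT = ΔY/(−c·k) = −(+$740 billion) × 0.668 / 0.562 ≈ −$879.6 billion.
The government should cut lump-sum taxes by $879.6 billion.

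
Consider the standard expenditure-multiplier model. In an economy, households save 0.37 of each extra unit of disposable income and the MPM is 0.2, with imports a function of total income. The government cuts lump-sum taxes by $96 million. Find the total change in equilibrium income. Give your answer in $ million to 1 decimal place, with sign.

MPC = 1 − MPS = 1 − 0.37 = 0.63.
A lump-sum tax change of −$96 million shifts disposable income by +$96 million; first-round consumption changes by −c × ΔT = −0.63 × (−$96 million) = +$60.48 million.
Expenditure multiplier = 1/(1 − c + m) = 1/(1 − 0.63 + 0.2) = 1/0.57 ≈ 1.754.
The tax multiplier is −c × k ≈ −1.105, so ΔY = k × (−c·ΔT) = (+$60.48 million) / 0.57 ≈ +$106.1 million.

+$106.1 million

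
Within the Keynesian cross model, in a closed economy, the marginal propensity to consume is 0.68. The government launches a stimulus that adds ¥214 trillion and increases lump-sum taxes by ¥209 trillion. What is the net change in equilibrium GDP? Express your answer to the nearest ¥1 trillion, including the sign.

Expenditure multiplier = 1/(1 − MPC) = 1/(1 − 0.68) = 1/0.32 = 3.125.
ΔG contributes k·ΔG = (+¥214 trillion) / 0.32 ≈ +¥668.8 trillion.
ΔT of +¥209 trillion changes first-round spending by −c·ΔT = −¥142.12 trillion, contributing k·(−c·ΔT) = (−¥142.12 trillion) / 0.32 ≈ −¥444.1 trillion.
Net ΔY = k(ΔG − c·ΔT) = (+¥71.88 trillion) / 0.32 ≈ +¥225 trillion.

+¥225 trillion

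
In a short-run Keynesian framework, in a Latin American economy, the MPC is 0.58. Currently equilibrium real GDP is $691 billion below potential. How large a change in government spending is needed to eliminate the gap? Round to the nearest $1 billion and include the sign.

Spending multiplier = 1/(1 − MPC) = 1/(1 − 0.58) = 1/0.42 ≈ 2.381.
Need ΔY = +$691 billion, so ΔG = ΔY/k = (+$691 billion) × 0.42 ≈ +$290 billion.
The government should increase government spending by $290 billion.

+$290 billion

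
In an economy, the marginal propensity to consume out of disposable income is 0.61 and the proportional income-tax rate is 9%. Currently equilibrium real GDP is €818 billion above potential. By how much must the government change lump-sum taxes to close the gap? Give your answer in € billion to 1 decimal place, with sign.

+€596.6 billion

Spending multiplier = 1/(1 − c(1−t)) = 1/(1 − 0.61×0.91) = 1/0.4449 ≈ 2.248.
Tax multiplier = −c·k = −0.61/0.4449 ≈ −1.371. Need ΔY = −€818 billion, so ΔT = ΔY/(−c·k) = −(−€818 billion) × 0.4449 / 0.61 ≈ +€596.6 billion.
The government should raise lump-sum taxes by €596.6 billion.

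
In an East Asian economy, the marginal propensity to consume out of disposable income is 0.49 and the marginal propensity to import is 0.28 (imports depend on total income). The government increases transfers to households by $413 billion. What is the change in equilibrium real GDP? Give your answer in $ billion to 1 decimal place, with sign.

The transfer change shifts disposable income by +$413 billion, so first-round consumption changes by c·ΔTR = 0.49 × (+$413 billion) = +$202.37 billion.
Expenditure multiplier = 1/(1 − c + m) = 1/(1 − 0.49 + 0.28) = 1/0.79 ≈ 1.266.
The transfer multiplier is c × k ≈ 0.62, so ΔY = k × (c·ΔTR) = (+$202.37 billion) / 0.79 ≈ +$256.2 billion.

+$256.2 billion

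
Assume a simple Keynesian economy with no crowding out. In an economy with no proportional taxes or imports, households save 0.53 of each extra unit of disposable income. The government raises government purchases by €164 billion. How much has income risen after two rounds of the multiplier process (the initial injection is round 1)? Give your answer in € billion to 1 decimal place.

€241.1 billion

MPC = 1 − MPS = 1 − 0.53 = 0.47.
Round 1 adds ΔG = €164 billion; each later round is MPC = 0.47 times the previous.
After 2 rounds: 164 + 77.08 = ΔG·(1 − c^2)/(1 − c) = 164 × (1 − 0.2209)/0.53 ≈ €241.1 billion.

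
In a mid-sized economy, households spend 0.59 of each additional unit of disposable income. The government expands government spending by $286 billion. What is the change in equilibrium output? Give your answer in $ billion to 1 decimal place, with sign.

+$697.6 billion

Government-spending multiplier = 1/(1 − MPC) = 1/(1 − 0.59) = 1/0.41 ≈ 2.439.
ΔY = k × ΔG = (+$286 billion) / 0.41 ≈ +$697.6 billion.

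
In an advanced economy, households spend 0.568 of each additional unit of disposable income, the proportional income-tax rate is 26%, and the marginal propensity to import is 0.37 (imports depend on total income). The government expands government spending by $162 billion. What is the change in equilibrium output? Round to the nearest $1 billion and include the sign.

Spending multiplier = 1/(1 − c(1−t) + m) = 1/(1 − 0.568×0.74 + 0.37) = 1/0.94968 ≈ 1.053.
ΔY = k × ΔG = (+$162 billion) / 0.94968 ≈ +$171 billion.

+$171 billion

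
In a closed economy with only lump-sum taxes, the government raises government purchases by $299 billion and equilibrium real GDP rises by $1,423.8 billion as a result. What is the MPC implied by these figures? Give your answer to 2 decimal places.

0.79

Implied spending multiplier k = ΔY/ΔG = 1,423.8/299 ≈ 4.7619.
Since k = 1/(1 − MPC), MPC = 1 − 1/k = 1 − ΔG/ΔY = 1 − 299/1,423.8 ≈ 0.79.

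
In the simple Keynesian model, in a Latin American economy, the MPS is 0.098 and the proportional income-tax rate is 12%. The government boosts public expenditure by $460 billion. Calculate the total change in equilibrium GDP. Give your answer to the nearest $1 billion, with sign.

+$2,230 billion

MPC = 1 − MPS = 1 − 0.098 = 0.902.
Spending multiplier = 1/(1 − c(1−t)) = 1/(1 − 0.902×0.88) = 1/0.20624 ≈ 4.849.
ΔY = k × ΔG = (+$460 billion) / 0.20624 ≈ +$2,230 billion.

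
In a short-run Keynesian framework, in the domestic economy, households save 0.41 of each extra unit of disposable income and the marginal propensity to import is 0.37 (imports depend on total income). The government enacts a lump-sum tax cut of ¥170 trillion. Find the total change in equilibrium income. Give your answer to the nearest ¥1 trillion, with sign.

MPC = 1 − MPS = 1 − 0.41 = 0.59.
A lump-sum tax change of −¥170 trillion shifts disposable income by +¥170 trillion; first-round consumption changes by −c × ΔT = −0.59 × (−¥170 trillion) = +¥100.3 trillion.
Expenditure multiplier = 1/(1 − c + m) = 1/(1 − 0.59 + 0.37) = 1/0.78 ≈ 1.282.
The tax multiplier is −c × k ≈ −0.756, so ΔY = k × (−c·ΔT) = (+¥100.3 trillion) / 0.78 ≈ +¥129 trillion.

+¥129 trillion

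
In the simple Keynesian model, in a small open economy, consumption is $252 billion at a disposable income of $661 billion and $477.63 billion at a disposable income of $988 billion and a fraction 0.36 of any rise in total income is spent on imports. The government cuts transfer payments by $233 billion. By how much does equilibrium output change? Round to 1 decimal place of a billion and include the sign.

−$240.0 billion

MPC = ΔC/ΔYd = (477.63 − 252)/(988 − 661) = 225.63/327 = 0.69.
The transfer change shifts disposable income by −$233 billion, so first-round consumption changes by c·ΔTR = 0.69 × (−$233 billion) = −$160.77 billion.
Expenditure multiplier = 1/(1 − c + m) = 1/(1 − 0.69 + 0.36) = 1/0.67 ≈ 1.493.
The transfer multiplier is c × k ≈ 1.03, so ΔY = k × (c·ΔTR) = (−$160.77 billion) / 0.67 ≈ −$240 billion.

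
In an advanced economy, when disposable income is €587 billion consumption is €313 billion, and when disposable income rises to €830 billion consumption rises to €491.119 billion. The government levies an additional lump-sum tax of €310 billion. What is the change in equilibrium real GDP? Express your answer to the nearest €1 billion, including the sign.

MPC = ΔC/ΔYd = (491.119 − 313)/(830 − 587) = 178.119/243 = 0.733.
A lump-sum tax change of +€310 billion shifts disposable income by −€310 billion; first-round consumption changes by −c × ΔT = −0.733 × (+€310 billion) = −€227.23 billion.
Expenditure multiplier = 1/(1 − MPC) = 1/(1 − 0.733) = 1/0.267 ≈ 3.745.
The tax multiplier is −c × k ≈ −2.745, so ΔY = k × (−c·ΔT) = (−€227.23 billion) / 0.267 ≈ −€851 billion.

−€851 billion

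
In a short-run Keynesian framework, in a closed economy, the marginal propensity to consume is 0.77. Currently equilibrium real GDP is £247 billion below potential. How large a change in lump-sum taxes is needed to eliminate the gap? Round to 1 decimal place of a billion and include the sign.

Spending multiplier = 1/(1 − MPC) = 1/(1 − 0.77) = 1/0.23 ≈ 4.348.
Tax multiplier = −c·k = −0.77/0.23 ≈ −3.348. Need ΔY = +£247 billion, so ΔT = ΔY/(−c·k) = −(+£247 billion) × 0.23 / 0.77 ≈ −£73.8 billion.
The government should cut lump-sum taxes by £73.8 billion.

−£73.8 billion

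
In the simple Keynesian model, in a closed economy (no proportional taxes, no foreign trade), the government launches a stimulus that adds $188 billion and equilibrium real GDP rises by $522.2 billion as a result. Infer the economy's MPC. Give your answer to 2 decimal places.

0.64

Implied spending multiplier k = ΔY/ΔG = 522.2/188 ≈ 2.7777.
Since k = 1/(1 − MPC), MPC = 1 − 1/k = 1 − ΔG/ΔY = 1 − 188/522.2 ≈ 0.64.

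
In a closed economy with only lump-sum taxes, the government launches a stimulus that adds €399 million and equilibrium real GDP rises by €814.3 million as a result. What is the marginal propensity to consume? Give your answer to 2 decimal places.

Implied spending multiplier k = ΔY/ΔG = 814.3/399 ≈ 2.0409.
Since k = 1/(1 − MPC), MPC = 1 − 1/k = 1 − ΔG/ΔY = 1 − 399/814.3 ≈ 0.51.

0.51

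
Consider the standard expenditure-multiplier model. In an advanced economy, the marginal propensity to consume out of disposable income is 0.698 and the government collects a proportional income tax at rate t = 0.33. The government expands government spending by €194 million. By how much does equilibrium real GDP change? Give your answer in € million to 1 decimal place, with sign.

+€364.4 million

Expenditure multiplier = 1/(1 − c(1−t)) = 1/(1 − 0.698×0.67) = 1/0.53234 ≈ 1.878.
ΔY = k × ΔG = (+€194 million) / 0.53234 ≈ +€364.4 million.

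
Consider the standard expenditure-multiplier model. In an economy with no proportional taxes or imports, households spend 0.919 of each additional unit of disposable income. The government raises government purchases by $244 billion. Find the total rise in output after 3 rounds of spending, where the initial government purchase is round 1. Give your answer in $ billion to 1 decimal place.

$674.3 billion

Round 1 adds ΔG = $244 billion; each later round is MPC = 0.919 times the previous.
After 3 rounds: 244 + 224.236 + 206.072884 = ΔG·(1 − c^3)/(1 − c) = 244 × (1 − 0.776151559)/0.081 ≈ $674.3 billion.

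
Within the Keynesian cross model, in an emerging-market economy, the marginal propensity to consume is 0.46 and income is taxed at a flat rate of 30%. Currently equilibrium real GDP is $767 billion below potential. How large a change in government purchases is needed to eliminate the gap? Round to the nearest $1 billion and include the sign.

+$520 billion

Spending multiplier = 1/(1 − c(1−t)) = 1/(1 − 0.46×0.7) = 1/0.678 ≈ 1.475.
Need ΔY = +$767 billion, so ΔG = ΔY/k = (+$767 billion) × 0.678 ≈ +$520 billion.
The government should increase government purchases by $520 billion.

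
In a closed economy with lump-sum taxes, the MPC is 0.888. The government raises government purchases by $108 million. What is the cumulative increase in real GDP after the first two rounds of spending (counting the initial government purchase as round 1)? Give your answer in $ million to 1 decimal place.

$203.9 million

Round 1 adds ΔG = $108 million; each later round is MPC = 0.888 times the previous.
After 2 rounds: 108 + 95.904 = ΔG·(1 − c^2)/(1 − c) = 108 × (1 − 0.788544)/0.112 ≈ $203.9 million.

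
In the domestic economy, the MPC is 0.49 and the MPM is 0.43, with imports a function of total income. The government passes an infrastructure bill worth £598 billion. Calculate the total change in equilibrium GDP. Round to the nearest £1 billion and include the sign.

Spending multiplier = 1/(1 − c + m) = 1/(1 − 0.49 + 0.43) = 1/0.94 ≈ 1.064.
ΔY = k × ΔG = (+£598 billion) / 0.94 ≈ +£636 billion.

+£636 billion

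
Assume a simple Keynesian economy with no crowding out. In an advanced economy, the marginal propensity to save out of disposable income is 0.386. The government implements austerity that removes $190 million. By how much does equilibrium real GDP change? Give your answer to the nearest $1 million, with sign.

−$492 million

MPC = 1 − MPS = 1 − 0.386 = 0.614.
Government-spending multiplier = 1/(1 − MPC) = 1/(1 − 0.614) = 1/0.386 ≈ 2.591.
ΔY = k × ΔG = (−$190 million) / 0.386 ≈ −$492 million.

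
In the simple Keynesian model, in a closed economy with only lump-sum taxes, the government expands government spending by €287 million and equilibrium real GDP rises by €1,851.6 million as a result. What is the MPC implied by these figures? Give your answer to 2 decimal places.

Implied spending multiplier k = ΔY/ΔG = 1,851.6/287 ≈ 6.4516.
Since k = 1/(1 − MPC), MPC = 1 − 1/k = 1 − ΔG/ΔY = 1 − 287/1,851.6 ≈ 0.84.

0.84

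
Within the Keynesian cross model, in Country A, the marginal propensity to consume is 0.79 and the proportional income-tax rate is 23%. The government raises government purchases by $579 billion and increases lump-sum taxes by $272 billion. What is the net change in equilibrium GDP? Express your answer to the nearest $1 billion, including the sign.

+$930 billion

Expenditure multiplier = 1/(1 − c(1−t)) = 1/(1 − 0.79×0.77) = 1/0.3917 ≈ 2.553.
ΔG contributes k·ΔG = (+$579 billion) / 0.3917 ≈ +$1,478.2 billion.
ΔT of +$272 billion changes first-round spending by −c·ΔT = −$214.88 billion, contributing k·(−c·ΔT) = (−$214.88 billion) / 0.3917 ≈ −$548.6 billion.
Net ΔY = k(ΔG − c·ΔT) = (+$364.12 billion) / 0.3917 ≈ +$930 billion.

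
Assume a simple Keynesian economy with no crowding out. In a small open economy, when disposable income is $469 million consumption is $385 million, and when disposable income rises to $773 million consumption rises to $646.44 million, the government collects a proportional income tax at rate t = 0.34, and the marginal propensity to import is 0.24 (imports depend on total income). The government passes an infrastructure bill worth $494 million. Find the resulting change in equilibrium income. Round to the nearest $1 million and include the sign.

+$735 million

MPC = ΔC/ΔYd = (646.44 − 385)/(773 − 469) = 261.44/304 = 0.86.
Government-spending multiplier = 1/(1 − c(1−t) + m) = 1/(1 − 0.86×0.66 + 0.24) = 1/0.6724 ≈ 1.487.
ΔY = k × ΔG = (+$494 million) / 0.6724 ≈ +$735 million.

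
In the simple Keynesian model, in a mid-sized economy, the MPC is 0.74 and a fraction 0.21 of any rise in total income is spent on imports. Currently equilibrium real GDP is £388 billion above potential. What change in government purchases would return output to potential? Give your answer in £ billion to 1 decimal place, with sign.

Spending multiplier = 1/(1 − c + m) = 1/(1 − 0.74 + 0.21) = 1/0.47 ≈ 2.128.
Need ΔY = −£388 billion, so ΔG = ΔY/k = (−£388 billion) × 0.47 ≈ −£182.4 billion.
The government should cut government purchases by £182.4 billion.

−£182.4 billion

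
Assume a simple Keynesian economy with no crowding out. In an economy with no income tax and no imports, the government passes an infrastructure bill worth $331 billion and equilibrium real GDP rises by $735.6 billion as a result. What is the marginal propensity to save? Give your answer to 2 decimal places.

Implied spending multiplier k = ΔY/ΔG = 735.6/331 ≈ 2.2224.
Since k = 1/(1 − MPC), MPC = 1 − 1/k = 1 − ΔG/ΔY = 1 − 331/735.6 ≈ 0.55.
MPS = 1 − MPC = 0.45.

0.45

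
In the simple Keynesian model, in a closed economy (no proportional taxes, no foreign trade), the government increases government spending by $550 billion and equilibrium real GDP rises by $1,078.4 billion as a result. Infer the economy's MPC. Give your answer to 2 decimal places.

Implied spending multiplier k = ΔY/ΔG = 1,078.4/550 ≈ 1.9607.
Since k = 1/(1 − MPC), MPC = 1 − 1/k = 1 − ΔG/ΔY = 1 − 550/1,078.4 ≈ 0.49.

0.49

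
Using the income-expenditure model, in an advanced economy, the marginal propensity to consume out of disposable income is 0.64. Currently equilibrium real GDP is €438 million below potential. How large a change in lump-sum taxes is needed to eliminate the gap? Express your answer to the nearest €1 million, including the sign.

Spending multiplier = 1/(1 − MPC) = 1/(1 − 0.64) = 1/0.36 ≈ 2.778.
Tax multiplier = −c·k = −0.64/0.36 ≈ −1.778. Need ΔY = +€438 million, so ΔT = ΔY/(−c·k) = −(+€438 million) × 0.36 / 0.64 ≈ −€246 million.
The government should cut lump-sum taxes by €246 million.

−€246 million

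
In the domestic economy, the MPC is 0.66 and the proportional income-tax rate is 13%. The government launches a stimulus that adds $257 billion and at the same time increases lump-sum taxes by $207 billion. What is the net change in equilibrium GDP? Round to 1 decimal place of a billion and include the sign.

Expenditure multiplier = 1/(1 − c(1−t)) = 1/(1 − 0.66×0.87) = 1/0.4258 ≈ 2.349.
ΔG contributes k·ΔG = (+$257 billion) / 0.4258 ≈ +$603.6 billion.
ΔT of +$207 billion changes first-round spending by −c·ΔT = −$136.62 billion, contributing k·(−c·ΔT) = (−$136.62 billion) / 0.4258 ≈ −$320.9 billion.
Net ΔY = k(ΔG − c·ΔT) = (+$120.38 billion) / 0.4258 ≈ +$282.7 billion.

+$282.7 billion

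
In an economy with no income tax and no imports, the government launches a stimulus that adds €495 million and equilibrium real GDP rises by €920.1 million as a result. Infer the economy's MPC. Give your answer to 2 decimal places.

Implied spending multiplier k = ΔY/ΔG = 920.1/495 ≈ 1.8588.
Since k = 1/(1 − MPC), MPC = 1 − 1/k = 1 − ΔG/ΔY = 1 − 495/920.1 ≈ 0.46.

0.46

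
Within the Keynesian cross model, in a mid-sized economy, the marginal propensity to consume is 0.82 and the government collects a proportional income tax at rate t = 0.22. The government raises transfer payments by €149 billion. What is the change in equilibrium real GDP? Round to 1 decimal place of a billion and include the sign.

The transfer change shifts disposable income by +€149 billion, so first-round consumption changes by c·ΔTR = 0.82 × (+€149 billion) = +€122.18 billion.
Expenditure multiplier = 1/(1 − c(1−t)) = 1/(1 − 0.82×0.78) = 1/0.3604 ≈ 2.775.
The transfer multiplier is c × k ≈ 2.275, so ΔY = k × (c·ΔTR) = (+€122.18 billion) / 0.3604 ≈ +€339 billion.

+€339.0 billion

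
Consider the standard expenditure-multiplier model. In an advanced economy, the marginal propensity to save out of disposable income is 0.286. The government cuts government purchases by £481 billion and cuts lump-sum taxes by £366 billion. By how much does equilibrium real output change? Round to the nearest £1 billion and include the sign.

−£768 billion

MPC = 1 − MPS = 1 − 0.286 = 0.714.
Expenditure multiplier = 1/(1 − MPC) = 1/(1 − 0.714) = 1/0.286 ≈ 3.497.
ΔG contributes k·ΔG = (−£481 billion) / 0.286 ≈ −£1,681.8 billion.
ΔT of −£366 billion changes first-round spending by −c·ΔT = +£261.324 billion, contributing k·(−c·ΔT) = (+£261.324 billion) / 0.286 ≈ +£913.7 billion.
Net ΔY = k(ΔG − c·ΔT) = (−£219.676 billion) / 0.286 ≈ −£768 billion.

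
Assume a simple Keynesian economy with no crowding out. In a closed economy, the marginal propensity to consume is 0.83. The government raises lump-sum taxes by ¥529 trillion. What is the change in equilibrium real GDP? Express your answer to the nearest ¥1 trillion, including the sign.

−¥2,583 trillion

A lump-sum tax change of +¥529 trillion shifts disposable income by −¥529 trillion; first-round consumption changes by −c × ΔT = −0.83 × (+¥529 trillion) = −¥439.07 trillion.
Expenditure multiplier = 1/(1 − MPC) = 1/(1 − 0.83) = 1/0.17 ≈ 5.882.
The tax multiplier is −c × k ≈ −4.882, so ΔY = k × (−c·ΔT) = (−¥439.07 trillion) / 0.17 ≈ −¥2,583 trillion.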